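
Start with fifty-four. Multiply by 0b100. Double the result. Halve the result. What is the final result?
Convert fifty-four (English words) → 54 (decimal)
Start: 54
Convert 0b100 (binary) → 4 (decimal)
54 × 4 = 216
216 × 2 = 432
432 ÷ 2 = 216
216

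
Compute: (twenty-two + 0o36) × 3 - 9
Convert twenty-two (English words) → 22 (decimal)
Convert 0o36 (octal) → 3×8 + 6 = 30 (decimal)
Expression in decimal: (22 + 30) × 3 - 9
Parentheses first: 22 + 30 = 52
Multiply: 52 × 3 = 156
Subtract: 156 - 9 = 147
147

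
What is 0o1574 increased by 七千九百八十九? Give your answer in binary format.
Convert 0o1574 (octal) → 1×512 + 5×64 + 7×8 + 4 = 892 (decimal)
Convert 七千九百八十九 (Chinese numeral) → 7×1000 + 9×100 + 8×10 + 9 = 7989 (decimal)
Compute 892 + 7989 = 8881
Convert 8881 (decimal) → 8881 = 8192 + 512 + 128 + 32 + 16 + 1 → 0b10001010110001 (binary)
0b10001010110001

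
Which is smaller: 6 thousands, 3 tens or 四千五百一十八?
Convert 6 thousands, 3 tens (place-value notation) → 6×1000 + 3×10 = 6030 (decimal)
Convert 四千五百一十八 (Chinese numeral) → 4×1000 + 5×100 + 1×10 + 8 = 4518 (decimal)
Compare 6030 vs 4518: smaller = 4518
4518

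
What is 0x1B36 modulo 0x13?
Convert 0x1B36 (hexadecimal) → 1×4096 + 11×256 + 3×16 + 6 = 6966 (decimal)
Convert 0x13 (hexadecimal) → 1×16 + 3 = 19 (decimal)
Compute 6966 mod 19 = 12
12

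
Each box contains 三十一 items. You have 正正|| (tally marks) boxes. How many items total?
Convert 三十一 (Chinese numeral) → 3×10 + 1 = 31 (decimal)
Convert 正正|| (tally marks) → 5 + 5 + 2 = 12 (decimal)
Compute 31 × 12 = 372
372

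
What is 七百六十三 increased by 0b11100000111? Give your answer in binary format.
Convert 七百六十三 (Chinese numeral) → 7×100 + 6×10 + 3 = 763 (decimal)
Convert 0b11100000111 (binary) → 1024 + 512 + 256 + 4 + 2 + 1 = 1799 (decimal)
Compute 763 + 1799 = 2562
Convert 2562 (decimal) → 2562 = 2048 + 512 + 2 → 0b101000000010 (binary)
0b101000000010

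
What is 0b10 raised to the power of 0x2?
Convert 0b10 (binary) → 2 (decimal)
Convert 0x2 (hexadecimal) → 2 (decimal)
Compute 2 ^ 2 = 4
4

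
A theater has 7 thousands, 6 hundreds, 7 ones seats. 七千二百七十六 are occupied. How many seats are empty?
Convert 7 thousands, 6 hundreds, 7 ones (place-value notation) → 7×1000 + 6×100 + 7 = 7607 (decimal)
Convert 七千二百七十六 (Chinese numeral) → 7×1000 + 2×100 + 7×10 + 6 = 7276 (decimal)
Compute 7607 - 7276 = 331
331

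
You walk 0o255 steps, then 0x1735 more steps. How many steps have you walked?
Convert 0o255 (octal) → 2×64 + 5×8 + 5 = 173 (decimal)
Convert 0x1735 (hexadecimal) → 1×4096 + 7×256 + 3×16 + 5 = 5941 (decimal)
Compute 173 + 5941 = 6114
6114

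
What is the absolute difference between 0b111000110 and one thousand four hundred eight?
Convert 0b111000110 (binary) → 256 + 128 + 64 + 4 + 2 = 454 (decimal)
Convert one thousand four hundred eight (English words) → 1×1000 + 4×100 + 8 = 1408 (decimal)
Compute |454 - 1408| = 954
954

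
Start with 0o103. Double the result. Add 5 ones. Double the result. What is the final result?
Convert 0o103 (octal) → 1×64 + 3 = 67 (decimal)
Start: 67
67 × 2 = 134
Convert 5 ones (place-value notation) → 5 (decimal)
134 + 5 = 139
139 × 2 = 278
278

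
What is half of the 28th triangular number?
The 28th triangular number = 28×29/2 = 406
Compute 406 ÷ 2 = 203
203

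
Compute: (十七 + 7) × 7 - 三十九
Convert 十七 (Chinese numeral) → 1×10 + 7 = 17 (decimal)
Convert 三十九 (Chinese numeral) → 3×10 + 9 = 39 (decimal)
Expression in decimal: (17 + 7) × 7 - 39
Parentheses first: 17 + 7 = 24
Multiply: 24 × 7 = 168
Subtract: 168 - 39 = 129
129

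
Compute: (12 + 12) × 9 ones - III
Convert 9 ones (place-value notation) → 9 (decimal)
Convert III (Roman numeral) → 1 + 1 + 1 = 3 (decimal)
Expression in decimal: (12 + 12) × 9 - 3
Parentheses first: 12 + 12 = 24
Multiply: 24 × 9 = 216
Subtract: 216 - 3 = 213
213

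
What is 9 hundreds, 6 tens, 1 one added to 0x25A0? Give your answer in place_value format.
Convert 9 hundreds, 6 tens, 1 one (place-value notation) → 9×100 + 6×10 + 1 = 961 (decimal)
Convert 0x25A0 (hexadecimal) → 2×4096 + 5×256 + 10×16 = 9632 (decimal)
Compute 961 + 9632 = 10593
Convert 10593 (decimal) → 10593 = 10×1000 + 5×100 + 9×10 + 3 → 10 thousands, 5 hundreds, 9 tens, 3 ones (place-value notation)
10 thousands, 5 hundreds, 9 tens, 3 ones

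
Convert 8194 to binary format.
Convert 8194 (decimal) → 8194 = 8192 + 2 → 0b10000000000010 (binary)
0b10000000000010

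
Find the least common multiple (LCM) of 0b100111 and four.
Convert 0b100111 (binary) → 32 + 4 + 2 + 1 = 39 (decimal)
Convert four (English words) → 4 (decimal)
Compute lcm(39, 4) = 156
156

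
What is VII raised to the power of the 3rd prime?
Convert VII (Roman numeral) → 5 + 1 + 1 = 7 (decimal)
Convert the 3rd prime (prime index) → 5 (decimal)
Compute 7 ^ 5 = 16807
16807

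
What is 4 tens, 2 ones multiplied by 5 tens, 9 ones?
Convert 4 tens, 2 ones (place-value notation) → 4×10 + 2 = 42 (decimal)
Convert 5 tens, 9 ones (place-value notation) → 5×10 + 9 = 59 (decimal)
Compute 42 × 59 = 2478
2478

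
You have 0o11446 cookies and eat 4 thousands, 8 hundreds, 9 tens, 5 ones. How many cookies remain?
Convert 0o11446 (octal) → 1×4096 + 1×512 + 4×64 + 4×8 + 6 = 4902 (decimal)
Convert 4 thousands, 8 hundreds, 9 tens, 5 ones (place-value notation) → 4×1000 + 8×100 + 9×10 + 5 = 4895 (decimal)
Compute 4902 - 4895 = 7
7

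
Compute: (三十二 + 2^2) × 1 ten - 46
Convert 三十二 (Chinese numeral) → 3×10 + 2 = 32 (decimal)
Convert 2^2 (power) → 4 (decimal)
Convert 1 ten (place-value notation) → 1×10 = 10 (decimal)
Expression in decimal: (32 + 4) × 10 - 46
Parentheses first: 32 + 4 = 36
Multiply: 36 × 10 = 360
Subtract: 360 - 46 = 314
314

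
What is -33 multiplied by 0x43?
Convert 0x43 (hexadecimal) → 4×16 + 3 = 67 (decimal)
Compute -33 × 67 = -2211
-2211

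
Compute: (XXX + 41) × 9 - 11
Convert XXX (Roman numeral) → 10 + 10 + 10 = 30 (decimal)
Expression in decimal: (30 + 41) × 9 - 11
Parentheses first: 30 + 41 = 71
Multiply: 71 × 9 = 639
Subtract: 639 - 11 = 628
628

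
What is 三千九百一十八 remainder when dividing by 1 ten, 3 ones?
Convert 三千九百一十八 (Chinese numeral) → 3×1000 + 9×100 + 1×10 + 8 = 3918 (decimal)
Convert 1 ten, 3 ones (place-value notation) → 1×10 + 3 = 13 (decimal)
Compute 3918 mod 13 = 5
5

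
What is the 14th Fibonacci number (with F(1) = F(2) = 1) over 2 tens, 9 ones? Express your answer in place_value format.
Convert the 14th Fibonacci number (with F(1) = F(2) = 1) (Fibonacci index) → 1, 1, 2, 3, 5, 8, 13, 21, 34, 55, 89, 144, 233, 377 → 377 (decimal)
Convert 2 tens, 9 ones (place-value notation) → 2×10 + 9 = 29 (decimal)
Compute 377 ÷ 29 = 13
Convert 13 (decimal) → 13 = 1×10 + 3 → 1 ten, 3 ones (place-value notation)
1 ten, 3 ones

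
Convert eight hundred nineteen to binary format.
Convert eight hundred nineteen (English words) → 8×100 + 19 = 819 (decimal)
Convert 819 (decimal) → 819 = 512 + 256 + 32 + 16 + 2 + 1 → 0b1100110011 (binary)
0b1100110011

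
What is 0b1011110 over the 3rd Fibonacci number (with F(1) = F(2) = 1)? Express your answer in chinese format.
Convert 0b1011110 (binary) → 64 + 16 + 8 + 4 + 2 = 94 (decimal)
Convert the 3rd Fibonacci number (with F(1) = F(2) = 1) (Fibonacci index) → 1, 1, 2 → 2 (decimal)
Compute 94 ÷ 2 = 47
Convert 47 (decimal) → 47 = 4×10 + 7 → 四十七 (Chinese numeral)
四十七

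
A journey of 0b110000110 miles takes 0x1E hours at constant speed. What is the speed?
Convert 0b110000110 (binary) → 256 + 128 + 4 + 2 = 390 (decimal)
Convert 0x1E (hexadecimal) → 1×16 + 14 = 30 (decimal)
Compute 390 ÷ 30 = 13
13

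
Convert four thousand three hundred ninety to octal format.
Convert four thousand three hundred ninety (English words) → 4×1000 + 3×100 + 90 = 4390 (decimal)
Convert 4390 (decimal) → 4390 = 1×4096 + 4×64 + 4×8 + 6 → 0o10446 (octal)
0o10446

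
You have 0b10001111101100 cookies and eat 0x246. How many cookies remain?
Convert 0b10001111101100 (binary) → 8192 + 512 + 256 + 128 + 64 + 32 + 8 + 4 = 9196 (decimal)
Convert 0x246 (hexadecimal) → 2×256 + 4×16 + 6 = 582 (decimal)
Compute 9196 - 582 = 8614
8614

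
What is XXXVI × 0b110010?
Convert XXXVI (Roman numeral) → 10 + 10 + 10 + 5 + 1 = 36 (decimal)
Convert 0b110010 (binary) → 32 + 16 + 2 = 50 (decimal)
Compute 36 × 50 = 1800
1800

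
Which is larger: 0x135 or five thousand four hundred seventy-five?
Convert 0x135 (hexadecimal) → 1×256 + 3×16 + 5 = 309 (decimal)
Convert five thousand four hundred seventy-five (English words) → 5×1000 + 4×100 + 75 = 5475 (decimal)
Compare 309 vs 5475: larger = 5475
5475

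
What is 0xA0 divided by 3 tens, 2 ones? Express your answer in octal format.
Convert 0xA0 (hexadecimal) → 10×16 = 160 (decimal)
Convert 3 tens, 2 ones (place-value notation) → 3×10 + 2 = 32 (decimal)
Compute 160 ÷ 32 = 5
Convert 5 (decimal) → 0o5 (octal)
0o5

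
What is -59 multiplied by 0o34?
Convert 0o34 (octal) → 3×8 + 4 = 28 (decimal)
Compute -59 × 28 = -1652
-1652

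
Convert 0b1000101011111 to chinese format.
Convert 0b1000101011111 (binary) → 4096 + 256 + 64 + 16 + 8 + 4 + 2 + 1 = 4447 (decimal)
Convert 4447 (decimal) → 4447 = 4×1000 + 4×100 + 4×10 + 7 → 四千四百四十七 (Chinese numeral)
四千四百四十七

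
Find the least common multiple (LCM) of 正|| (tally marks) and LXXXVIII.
Convert 正|| (tally marks) → 5 + 2 = 7 (decimal)
Convert LXXXVIII (Roman numeral) → 50 + 10 + 10 + 10 + 5 + 1 + 1 + 1 = 88 (decimal)
Compute lcm(7, 88) = 616
616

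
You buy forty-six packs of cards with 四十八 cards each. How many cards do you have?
Convert 四十八 (Chinese numeral) → 4×10 + 8 = 48 (decimal)
Convert forty-six (English words) → 46 (decimal)
Compute 48 × 46 = 2208
2208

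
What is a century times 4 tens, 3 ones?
Convert a century (colloquial) → 100 (decimal)
Convert 4 tens, 3 ones (place-value notation) → 4×10 + 3 = 43 (decimal)
Compute 100 × 43 = 4300
4300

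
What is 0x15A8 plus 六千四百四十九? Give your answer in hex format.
Convert 0x15A8 (hexadecimal) → 1×4096 + 5×256 + 10×16 + 8 = 5544 (decimal)
Convert 六千四百四十九 (Chinese numeral) → 6×1000 + 4×100 + 4×10 + 9 = 6449 (decimal)
Compute 5544 + 6449 = 11993
Convert 11993 (decimal) → 11993 = 2×4096 + 14×256 + 13×16 + 9 → 0x2ED9 (hexadecimal)
0x2ED9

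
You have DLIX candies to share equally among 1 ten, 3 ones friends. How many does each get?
Convert DLIX (Roman numeral) → 500 + 50 + 9 = 559 (decimal)
Convert 1 ten, 3 ones (place-value notation) → 1×10 + 3 = 13 (decimal)
Compute 559 ÷ 13 = 43
43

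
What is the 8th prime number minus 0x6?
The 8th prime number = 19
Convert 0x6 (hexadecimal) → 6 (decimal)
Compute 19 - 6 = 13
13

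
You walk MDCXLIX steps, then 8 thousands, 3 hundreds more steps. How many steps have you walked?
Convert MDCXLIX (Roman numeral) → 1000 + 500 + 100 + 40 + 9 = 1649 (decimal)
Convert 8 thousands, 3 hundreds (place-value notation) → 8×1000 + 3×100 = 8300 (decimal)
Compute 1649 + 8300 = 9949
9949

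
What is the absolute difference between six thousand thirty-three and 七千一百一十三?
Convert six thousand thirty-three (English words) → 6×1000 + 33 = 6033 (decimal)
Convert 七千一百一十三 (Chinese numeral) → 7×1000 + 1×100 + 1×10 + 3 = 7113 (decimal)
Compute |6033 - 7113| = 1080
1080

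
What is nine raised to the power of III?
Convert nine (English words) → 9 (decimal)
Convert III (Roman numeral) → 1 + 1 + 1 = 3 (decimal)
Compute 9 ^ 3 = 729
729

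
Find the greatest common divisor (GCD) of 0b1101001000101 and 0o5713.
Convert 0b1101001000101 (binary) → 4096 + 2048 + 512 + 64 + 4 + 1 = 6725 (decimal)
Convert 0o5713 (octal) → 5×512 + 7×64 + 1×8 + 3 = 3019 (decimal)
Compute gcd(6725, 3019) = 1
1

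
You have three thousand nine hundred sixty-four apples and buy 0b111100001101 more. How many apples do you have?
Convert three thousand nine hundred sixty-four (English words) → 3×1000 + 9×100 + 64 = 3964 (decimal)
Convert 0b111100001101 (binary) → 2048 + 1024 + 512 + 256 + 8 + 4 + 1 = 3853 (decimal)
Compute 3964 + 3853 = 7817
7817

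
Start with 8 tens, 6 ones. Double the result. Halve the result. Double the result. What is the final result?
Convert 8 tens, 6 ones (place-value notation) → 8×10 + 6 = 86 (decimal)
Start: 86
86 × 2 = 172
172 ÷ 2 = 86
86 × 2 = 172
172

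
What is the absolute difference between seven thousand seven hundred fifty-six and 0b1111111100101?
Convert seven thousand seven hundred fifty-six (English words) → 7×1000 + 7×100 + 56 = 7756 (decimal)
Convert 0b1111111100101 (binary) → 4096 + 2048 + 1024 + 512 + 256 + 128 + 64 + 32 + 4 + 1 = 8165 (decimal)
Compute |7756 - 8165| = 409
409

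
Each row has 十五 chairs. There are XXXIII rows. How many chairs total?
Convert 十五 (Chinese numeral) → 1×10 + 5 = 15 (decimal)
Convert XXXIII (Roman numeral) → 10 + 10 + 10 + 1 + 1 + 1 = 33 (decimal)
Compute 15 × 33 = 495
495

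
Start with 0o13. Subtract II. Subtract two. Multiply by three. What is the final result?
Convert 0o13 (octal) → 1×8 + 3 = 11 (decimal)
Start: 11
Convert II (Roman numeral) → 1 + 1 = 2 (decimal)
11 - 2 = 9
Convert two (English words) → 2 (decimal)
9 - 2 = 7
Convert three (English words) → 3 (decimal)
7 × 3 = 21
21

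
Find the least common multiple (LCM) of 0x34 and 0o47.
Convert 0x34 (hexadecimal) → 3×16 + 4 = 52 (decimal)
Convert 0o47 (octal) → 4×8 + 7 = 39 (decimal)
Compute lcm(52, 39) = 156
156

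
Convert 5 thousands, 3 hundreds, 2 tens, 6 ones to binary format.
Convert 5 thousands, 3 hundreds, 2 tens, 6 ones (place-value notation) → 5×1000 + 3×100 + 2×10 + 6 = 5326 (decimal)
Convert 5326 (decimal) → 5326 = 4096 + 1024 + 128 + 64 + 8 + 4 + 2 → 0b1010011001110 (binary)
0b1010011001110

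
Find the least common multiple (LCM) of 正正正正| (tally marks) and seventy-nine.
Convert 正正正正| (tally marks) → 5 + 5 + 5 + 5 + 1 = 21 (decimal)
Convert seventy-nine (English words) → 79 (decimal)
Compute lcm(21, 79) = 1659
1659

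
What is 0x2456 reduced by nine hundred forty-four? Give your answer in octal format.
Convert 0x2456 (hexadecimal) → 2×4096 + 4×256 + 5×16 + 6 = 9302 (decimal)
Convert nine hundred forty-four (English words) → 9×100 + 44 = 944 (decimal)
Compute 9302 - 944 = 8358
Convert 8358 (decimal) → 8358 = 2×4096 + 2×64 + 4×8 + 6 → 0o20246 (octal)
0o20246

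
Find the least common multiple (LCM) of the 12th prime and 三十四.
Convert the 12th prime (prime index) → 37 (decimal)
Convert 三十四 (Chinese numeral) → 3×10 + 4 = 34 (decimal)
Compute lcm(37, 34) = 1258
1258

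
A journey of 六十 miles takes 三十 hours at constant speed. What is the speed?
Convert 六十 (Chinese numeral) → 6×10 = 60 (decimal)
Convert 三十 (Chinese numeral) → 3×10 = 30 (decimal)
Compute 60 ÷ 30 = 2
2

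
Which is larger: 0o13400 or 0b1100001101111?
Convert 0o13400 (octal) → 1×4096 + 3×512 + 4×64 = 5888 (decimal)
Convert 0b1100001101111 (binary) → 4096 + 2048 + 64 + 32 + 8 + 4 + 2 + 1 = 6255 (decimal)
Compare 5888 vs 6255: larger = 6255
6255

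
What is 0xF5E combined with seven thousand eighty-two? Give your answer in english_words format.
Convert 0xF5E (hexadecimal) → 15×256 + 5×16 + 14 = 3934 (decimal)
Convert seven thousand eighty-two (English words) → 7×1000 + 82 = 7082 (decimal)
Compute 3934 + 7082 = 11016
Convert 11016 (decimal) → 11016 = 11×1000 + 16 → eleven thousand sixteen (English words)
eleven thousand sixteen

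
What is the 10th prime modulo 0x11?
Convert the 10th prime (prime index) → 29 (decimal)
Convert 0x11 (hexadecimal) → 1×16 + 1 = 17 (decimal)
Compute 29 mod 17 = 12
12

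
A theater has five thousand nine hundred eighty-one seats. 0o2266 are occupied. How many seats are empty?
Convert five thousand nine hundred eighty-one (English words) → 5×1000 + 9×100 + 81 = 5981 (decimal)
Convert 0o2266 (octal) → 2×512 + 2×64 + 6×8 + 6 = 1206 (decimal)
Compute 5981 - 1206 = 4775
4775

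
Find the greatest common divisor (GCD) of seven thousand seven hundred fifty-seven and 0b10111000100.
Convert seven thousand seven hundred fifty-seven (English words) → 7×1000 + 7×100 + 57 = 7757 (decimal)
Convert 0b10111000100 (binary) → 1024 + 256 + 128 + 64 + 4 = 1476 (decimal)
Compute gcd(7757, 1476) = 1
1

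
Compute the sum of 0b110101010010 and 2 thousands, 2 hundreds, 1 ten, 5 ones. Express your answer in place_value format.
Convert 0b110101010010 (binary) → 2048 + 1024 + 256 + 64 + 16 + 2 = 3410 (decimal)
Convert 2 thousands, 2 hundreds, 1 ten, 5 ones (place-value notation) → 2×1000 + 2×100 + 1×10 + 5 = 2215 (decimal)
Compute 3410 + 2215 = 5625
Convert 5625 (decimal) → 5625 = 5×1000 + 6×100 + 2×10 + 5 → 5 thousands, 6 hundreds, 2 tens, 5 ones (place-value notation)
5 thousands, 6 hundreds, 2 tens, 5 ones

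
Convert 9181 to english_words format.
Convert 9181 (decimal) → 9181 = 9×1000 + 1×100 + 81 → nine thousand one hundred eighty-one (English words)
nine thousand one hundred eighty-one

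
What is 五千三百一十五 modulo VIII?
Convert 五千三百一十五 (Chinese numeral) → 5×1000 + 3×100 + 1×10 + 5 = 5315 (decimal)
Convert VIII (Roman numeral) → 5 + 1 + 1 + 1 = 8 (decimal)
Compute 5315 mod 8 = 3
3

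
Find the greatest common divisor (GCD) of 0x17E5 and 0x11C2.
Convert 0x17E5 (hexadecimal) → 1×4096 + 7×256 + 14×16 + 5 = 6117 (decimal)
Convert 0x11C2 (hexadecimal) → 1×4096 + 1×256 + 12×16 + 2 = 4546 (decimal)
Compute gcd(6117, 4546) = 1
1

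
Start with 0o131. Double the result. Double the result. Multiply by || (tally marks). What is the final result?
Convert 0o131 (octal) → 1×64 + 3×8 + 1 = 89 (decimal)
Start: 89
89 × 2 = 178
178 × 2 = 356
Convert || (tally marks) → 2 (decimal)
356 × 2 = 712
712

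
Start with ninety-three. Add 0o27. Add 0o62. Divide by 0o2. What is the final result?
Convert ninety-three (English words) → 93 (decimal)
Start: 93
Convert 0o27 (octal) → 2×8 + 7 = 23 (decimal)
93 + 23 = 116
Convert 0o62 (octal) → 6×8 + 2 = 50 (decimal)
116 + 50 = 166
Convert 0o2 (octal) → 2 (decimal)
166 ÷ 2 = 83
83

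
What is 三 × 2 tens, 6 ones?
Convert 三 (Chinese numeral) → 3 (decimal)
Convert 2 tens, 6 ones (place-value notation) → 2×10 + 6 = 26 (decimal)
Compute 3 × 26 = 78
78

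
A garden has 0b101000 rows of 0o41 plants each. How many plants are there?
Convert 0o41 (octal) → 4×8 + 1 = 33 (decimal)
Convert 0b101000 (binary) → 32 + 8 = 40 (decimal)
Compute 33 × 40 = 1320
1320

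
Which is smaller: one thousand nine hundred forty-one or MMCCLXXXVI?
Convert one thousand nine hundred forty-one (English words) → 1×1000 + 9×100 + 41 = 1941 (decimal)
Convert MMCCLXXXVI (Roman numeral) → 1000 + 1000 + 100 + 100 + 50 + 10 + 10 + 10 + 5 + 1 = 2286 (decimal)
Compare 1941 vs 2286: smaller = 1941
1941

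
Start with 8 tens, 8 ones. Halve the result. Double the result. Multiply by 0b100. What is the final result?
Convert 8 tens, 8 ones (place-value notation) → 8×10 + 8 = 88 (decimal)
Start: 88
88 ÷ 2 = 44
44 × 2 = 88
Convert 0b100 (binary) → 4 (decimal)
88 × 4 = 352
352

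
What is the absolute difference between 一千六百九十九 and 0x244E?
Convert 一千六百九十九 (Chinese numeral) → 1×1000 + 6×100 + 9×10 + 9 = 1699 (decimal)
Convert 0x244E (hexadecimal) → 2×4096 + 4×256 + 4×16 + 14 = 9294 (decimal)
Compute |1699 - 9294| = 7595
7595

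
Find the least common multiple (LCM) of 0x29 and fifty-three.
Convert 0x29 (hexadecimal) → 2×16 + 9 = 41 (decimal)
Convert fifty-three (English words) → 53 (decimal)
Compute lcm(41, 53) = 2173
2173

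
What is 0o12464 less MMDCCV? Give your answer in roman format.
Convert 0o12464 (octal) → 1×4096 + 2×512 + 4×64 + 6×8 + 4 = 5428 (decimal)
Convert MMDCCV (Roman numeral) → 1000 + 1000 + 500 + 100 + 100 + 5 = 2705 (decimal)
Compute 5428 - 2705 = 2723
Convert 2723 (decimal) → 2723 = 1000 + 1000 + 500 + 100 + 100 + 10 + 10 + 1 + 1 + 1 → MMDCCXXIII (Roman numeral)
MMDCCXXIII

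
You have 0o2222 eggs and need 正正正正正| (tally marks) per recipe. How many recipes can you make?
Convert 0o2222 (octal) → 2×512 + 2×64 + 2×8 + 2 = 1170 (decimal)
Convert 正正正正正| (tally marks) → 5 + 5 + 5 + 5 + 5 + 1 = 26 (decimal)
Compute 1170 ÷ 26 = 45
45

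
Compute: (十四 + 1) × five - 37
Convert 十四 (Chinese numeral) → 1×10 + 4 = 14 (decimal)
Convert five (English words) → 5 (decimal)
Expression in decimal: (14 + 1) × 5 - 37
Parentheses first: 14 + 1 = 15
Multiply: 15 × 5 = 75
Subtract: 75 - 37 = 38
38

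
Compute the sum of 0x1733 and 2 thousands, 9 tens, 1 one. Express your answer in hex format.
Convert 0x1733 (hexadecimal) → 1×4096 + 7×256 + 3×16 + 3 = 5939 (decimal)
Convert 2 thousands, 9 tens, 1 one (place-value notation) → 2×1000 + 9×10 + 1 = 2091 (decimal)
Compute 5939 + 2091 = 8030
Convert 8030 (decimal) → 8030 = 1×4096 + 15×256 + 5×16 + 14 → 0x1F5E (hexadecimal)
0x1F5E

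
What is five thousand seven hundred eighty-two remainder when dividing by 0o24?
Convert five thousand seven hundred eighty-two (English words) → 5×1000 + 7×100 + 82 = 5782 (decimal)
Convert 0o24 (octal) → 2×8 + 4 = 20 (decimal)
Compute 5782 mod 20 = 2
2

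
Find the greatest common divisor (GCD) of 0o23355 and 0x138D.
Convert 0o23355 (octal) → 2×4096 + 3×512 + 3×64 + 5×8 + 5 = 9965 (decimal)
Convert 0x138D (hexadecimal) → 1×4096 + 3×256 + 8×16 + 13 = 5005 (decimal)
Compute gcd(9965, 5005) = 5
5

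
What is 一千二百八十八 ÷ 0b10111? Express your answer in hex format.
Convert 一千二百八十八 (Chinese numeral) → 1×1000 + 2×100 + 8×10 + 8 = 1288 (decimal)
Convert 0b10111 (binary) → 16 + 4 + 2 + 1 = 23 (decimal)
Compute 1288 ÷ 23 = 56
Convert 56 (decimal) → 56 = 3×16 + 8 → 0x38 (hexadecimal)
0x38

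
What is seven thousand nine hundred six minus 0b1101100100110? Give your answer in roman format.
Convert seven thousand nine hundred six (English words) → 7×1000 + 9×100 + 6 = 7906 (decimal)
Convert 0b1101100100110 (binary) → 4096 + 2048 + 512 + 256 + 32 + 4 + 2 = 6950 (decimal)
Compute 7906 - 6950 = 956
Convert 956 (decimal) → 956 = 900 + 50 + 5 + 1 → CMLVI (Roman numeral)
CMLVI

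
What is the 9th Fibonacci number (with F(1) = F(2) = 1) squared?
The 9th Fibonacci number (with F(1) = F(2) = 1): 1, 1, 2, 3, 5, 8, 13, 21, 34 → 34
Compute 34² = 34 × 34 = 1156
1156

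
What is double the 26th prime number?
The 26th prime number = 101
Compute 101 × 2 = 202
202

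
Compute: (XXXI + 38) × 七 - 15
Convert XXXI (Roman numeral) → 10 + 10 + 10 + 1 = 31 (decimal)
Convert 七 (Chinese numeral) → 7 (decimal)
Expression in decimal: (31 + 38) × 7 - 15
Parentheses first: 31 + 38 = 69
Multiply: 69 × 7 = 483
Subtract: 483 - 15 = 468
468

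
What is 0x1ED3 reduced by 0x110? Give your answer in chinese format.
Convert 0x1ED3 (hexadecimal) → 1×4096 + 14×256 + 13×16 + 3 = 7891 (decimal)
Convert 0x110 (hexadecimal) → 1×256 + 1×16 = 272 (decimal)
Compute 7891 - 272 = 7619
Convert 7619 (decimal) → 7619 = 7×1000 + 6×100 + 1×10 + 9 → 七千六百一十九 (Chinese numeral)
七千六百一十九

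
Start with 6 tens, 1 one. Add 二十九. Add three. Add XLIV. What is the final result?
Convert 6 tens, 1 one (place-value notation) → 6×10 + 1 = 61 (decimal)
Start: 61
Convert 二十九 (Chinese numeral) → 2×10 + 9 = 29 (decimal)
61 + 29 = 90
Convert three (English words) → 3 (decimal)
90 + 3 = 93
Convert XLIV (Roman numeral) → 40 + 4 = 44 (decimal)
93 + 44 = 137
137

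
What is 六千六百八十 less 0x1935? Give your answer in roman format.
Convert 六千六百八十 (Chinese numeral) → 6×1000 + 6×100 + 8×10 = 6680 (decimal)
Convert 0x1935 (hexadecimal) → 1×4096 + 9×256 + 3×16 + 5 = 6453 (decimal)
Compute 6680 - 6453 = 227
Convert 227 (decimal) → 227 = 100 + 100 + 10 + 10 + 5 + 1 + 1 → CCXXVII (Roman numeral)
CCXXVII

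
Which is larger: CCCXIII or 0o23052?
Convert CCCXIII (Roman numeral) → 100 + 100 + 100 + 10 + 1 + 1 + 1 = 313 (decimal)
Convert 0o23052 (octal) → 2×4096 + 3×512 + 5×8 + 2 = 9770 (decimal)
Compare 313 vs 9770: larger = 9770
9770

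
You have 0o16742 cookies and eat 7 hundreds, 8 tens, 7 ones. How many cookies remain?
Convert 0o16742 (octal) → 1×4096 + 6×512 + 7×64 + 4×8 + 2 = 7650 (decimal)
Convert 7 hundreds, 8 tens, 7 ones (place-value notation) → 7×100 + 8×10 + 7 = 787 (decimal)
Compute 7650 - 787 = 6863
6863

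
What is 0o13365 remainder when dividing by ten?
Convert 0o13365 (octal) → 1×4096 + 3×512 + 3×64 + 6×8 + 5 = 5877 (decimal)
Convert ten (English words) → 10 (decimal)
Compute 5877 mod 10 = 7
7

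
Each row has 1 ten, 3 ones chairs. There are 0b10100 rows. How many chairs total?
Convert 1 ten, 3 ones (place-value notation) → 1×10 + 3 = 13 (decimal)
Convert 0b10100 (binary) → 16 + 4 = 20 (decimal)
Compute 13 × 20 = 260
260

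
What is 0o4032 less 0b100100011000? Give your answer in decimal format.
Convert 0o4032 (octal) → 4×512 + 3×8 + 2 = 2074 (decimal)
Convert 0b100100011000 (binary) → 2048 + 256 + 16 + 8 = 2328 (decimal)
Compute 2074 - 2328 = -254
-254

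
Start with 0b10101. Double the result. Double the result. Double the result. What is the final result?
Convert 0b10101 (binary) → 16 + 4 + 1 = 21 (decimal)
Start: 21
21 × 2 = 42
42 × 2 = 84
84 × 2 = 168
168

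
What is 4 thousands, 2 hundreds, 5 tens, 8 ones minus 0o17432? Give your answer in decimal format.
Convert 4 thousands, 2 hundreds, 5 tens, 8 ones (place-value notation) → 4×1000 + 2×100 + 5×10 + 8 = 4258 (decimal)
Convert 0o17432 (octal) → 1×4096 + 7×512 + 4×64 + 3×8 + 2 = 7962 (decimal)
Compute 4258 - 7962 = -3704
-3704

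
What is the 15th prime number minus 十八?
The 15th prime number = 47
Convert 十八 (Chinese numeral) → 1×10 + 8 = 18 (decimal)
Compute 47 - 18 = 29
29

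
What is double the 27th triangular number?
The 27th triangular number = 27×28/2 = 378
Compute 378 × 2 = 756
756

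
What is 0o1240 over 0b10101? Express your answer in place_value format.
Convert 0o1240 (octal) → 1×512 + 2×64 + 4×8 = 672 (decimal)
Convert 0b10101 (binary) → 16 + 4 + 1 = 21 (decimal)
Compute 672 ÷ 21 = 32
Convert 32 (decimal) → 32 = 3×10 + 2 → 3 tens, 2 ones (place-value notation)
3 tens, 2 ones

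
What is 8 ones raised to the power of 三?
Convert 8 ones (place-value notation) → 8 (decimal)
Convert 三 (Chinese numeral) → 3 (decimal)
Compute 8 ^ 3 = 512
512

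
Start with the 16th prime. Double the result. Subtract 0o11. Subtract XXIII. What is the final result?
Convert the 16th prime (prime index) → 53 (decimal)
Start: 53
53 × 2 = 106
Convert 0o11 (octal) → 1×8 + 1 = 9 (decimal)
106 - 9 = 97
Convert XXIII (Roman numeral) → 10 + 10 + 1 + 1 + 1 = 23 (decimal)
97 - 23 = 74
74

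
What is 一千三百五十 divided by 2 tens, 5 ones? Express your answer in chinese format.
Convert 一千三百五十 (Chinese numeral) → 1×1000 + 3×100 + 5×10 = 1350 (decimal)
Convert 2 tens, 5 ones (place-value notation) → 2×10 + 5 = 25 (decimal)
Compute 1350 ÷ 25 = 54
Convert 54 (decimal) → 54 = 5×10 + 4 → 五十四 (Chinese numeral)
五十四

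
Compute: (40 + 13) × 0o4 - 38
Convert 0o4 (octal) → 4 (decimal)
Expression in decimal: (40 + 13) × 4 - 38
Parentheses first: 40 + 13 = 53
Multiply: 53 × 4 = 212
Subtract: 212 - 38 = 174
174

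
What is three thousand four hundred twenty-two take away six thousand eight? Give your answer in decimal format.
Convert three thousand four hundred twenty-two (English words) → 3×1000 + 4×100 + 22 = 3422 (decimal)
Convert six thousand eight (English words) → 6×1000 + 8 = 6008 (decimal)
Compute 3422 - 6008 = -2586
-2586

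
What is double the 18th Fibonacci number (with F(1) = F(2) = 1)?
The 18th Fibonacci number (with F(1) = F(2) = 1) = 2584
Compute 2584 × 2 = 5168
5168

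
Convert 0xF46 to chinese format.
Convert 0xF46 (hexadecimal) → 15×256 + 4×16 + 6 = 3910 (decimal)
Convert 3910 (decimal) → 3910 = 3×1000 + 9×100 + 1×10 → 三千九百一十 (Chinese numeral)
三千九百一十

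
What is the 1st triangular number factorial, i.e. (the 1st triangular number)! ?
Convert the 1st triangular number (triangular index) → 1×2/2 = 1 (decimal)
Compute 1! = 1
1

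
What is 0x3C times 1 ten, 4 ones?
Convert 0x3C (hexadecimal) → 3×16 + 12 = 60 (decimal)
Convert 1 ten, 4 ones (place-value notation) → 1×10 + 4 = 14 (decimal)
Compute 60 × 14 = 840
840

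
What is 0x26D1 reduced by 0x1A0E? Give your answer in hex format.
Convert 0x26D1 (hexadecimal) → 2×4096 + 6×256 + 13×16 + 1 = 9937 (decimal)
Convert 0x1A0E (hexadecimal) → 1×4096 + 10×256 + 14 = 6670 (decimal)
Compute 9937 - 6670 = 3267
Convert 3267 (decimal) → 3267 = 12×256 + 12×16 + 3 → 0xCC3 (hexadecimal)
0xCC3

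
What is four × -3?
Convert four (English words) → 4 (decimal)
Compute 4 × -3 = -12
-12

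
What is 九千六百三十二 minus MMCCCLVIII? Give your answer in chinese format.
Convert 九千六百三十二 (Chinese numeral) → 9×1000 + 6×100 + 3×10 + 2 = 9632 (decimal)
Convert MMCCCLVIII (Roman numeral) → 1000 + 1000 + 100 + 100 + 100 + 50 + 5 + 1 + 1 + 1 = 2358 (decimal)
Compute 9632 - 2358 = 7274
Convert 7274 (decimal) → 7274 = 7×1000 + 2×100 + 7×10 + 4 → 七千二百七十四 (Chinese numeral)
七千二百七十四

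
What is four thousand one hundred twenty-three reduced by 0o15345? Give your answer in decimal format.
Convert four thousand one hundred twenty-three (English words) → 4×1000 + 1×100 + 23 = 4123 (decimal)
Convert 0o15345 (octal) → 1×4096 + 5×512 + 3×64 + 4×8 + 5 = 6885 (decimal)
Compute 4123 - 6885 = -2762
-2762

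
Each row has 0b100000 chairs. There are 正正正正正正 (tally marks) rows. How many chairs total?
Convert 0b100000 (binary) → 32 (decimal)
Convert 正正正正正正 (tally marks) → 5 + 5 + 5 + 5 + 5 + 5 = 30 (decimal)
Compute 32 × 30 = 960
960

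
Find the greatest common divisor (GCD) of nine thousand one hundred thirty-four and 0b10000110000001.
Convert nine thousand one hundred thirty-four (English words) → 9×1000 + 1×100 + 34 = 9134 (decimal)
Convert 0b10000110000001 (binary) → 8192 + 256 + 128 + 1 = 8577 (decimal)
Compute gcd(9134, 8577) = 1
1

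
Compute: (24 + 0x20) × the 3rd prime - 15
Convert 0x20 (hexadecimal) → 2×16 = 32 (decimal)
Convert the 3rd prime (prime index) → 5 (decimal)
Expression in decimal: (24 + 32) × 5 - 15
Parentheses first: 24 + 32 = 56
Multiply: 56 × 5 = 280
Subtract: 280 - 15 = 265
265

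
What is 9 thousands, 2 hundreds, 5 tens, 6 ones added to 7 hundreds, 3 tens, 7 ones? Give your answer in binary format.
Convert 9 thousands, 2 hundreds, 5 tens, 6 ones (place-value notation) → 9×1000 + 2×100 + 5×10 + 6 = 9256 (decimal)
Convert 7 hundreds, 3 tens, 7 ones (place-value notation) → 7×100 + 3×10 + 7 = 737 (decimal)
Compute 9256 + 737 = 9993
Convert 9993 (decimal) → 9993 = 8192 + 1024 + 512 + 256 + 8 + 1 → 0b10011100001001 (binary)
0b10011100001001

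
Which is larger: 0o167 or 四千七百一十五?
Convert 0o167 (octal) → 1×64 + 6×8 + 7 = 119 (decimal)
Convert 四千七百一十五 (Chinese numeral) → 4×1000 + 7×100 + 1×10 + 5 = 4715 (decimal)
Compare 119 vs 4715: larger = 4715
4715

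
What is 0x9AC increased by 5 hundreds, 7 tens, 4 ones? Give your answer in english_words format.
Convert 0x9AC (hexadecimal) → 9×256 + 10×16 + 12 = 2476 (decimal)
Convert 5 hundreds, 7 tens, 4 ones (place-value notation) → 5×100 + 7×10 + 4 = 574 (decimal)
Compute 2476 + 574 = 3050
Convert 3050 (decimal) → 3050 = 3×1000 + 50 → three thousand fifty (English words)
three thousand fifty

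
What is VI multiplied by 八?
Convert VI (Roman numeral) → 5 + 1 = 6 (decimal)
Convert 八 (Chinese numeral) → 8 (decimal)
Compute 6 × 8 = 48
48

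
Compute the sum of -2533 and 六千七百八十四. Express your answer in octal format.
Convert 六千七百八十四 (Chinese numeral) → 6×1000 + 7×100 + 8×10 + 4 = 6784 (decimal)
Compute -2533 + 6784 = 4251
Convert 4251 (decimal) → 4251 = 1×4096 + 2×64 + 3×8 + 3 → 0o10233 (octal)
0o10233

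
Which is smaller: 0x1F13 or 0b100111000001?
Convert 0x1F13 (hexadecimal) → 1×4096 + 15×256 + 1×16 + 3 = 7955 (decimal)
Convert 0b100111000001 (binary) → 2048 + 256 + 128 + 64 + 1 = 2497 (decimal)
Compare 7955 vs 2497: smaller = 2497
2497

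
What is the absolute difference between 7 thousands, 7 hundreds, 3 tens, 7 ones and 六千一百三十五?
Convert 7 thousands, 7 hundreds, 3 tens, 7 ones (place-value notation) → 7×1000 + 7×100 + 3×10 + 7 = 7737 (decimal)
Convert 六千一百三十五 (Chinese numeral) → 6×1000 + 1×100 + 3×10 + 5 = 6135 (decimal)
Compute |7737 - 6135| = 1602
1602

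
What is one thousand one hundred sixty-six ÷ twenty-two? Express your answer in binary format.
Convert one thousand one hundred sixty-six (English words) → 1×1000 + 1×100 + 66 = 1166 (decimal)
Convert twenty-two (English words) → 22 (decimal)
Compute 1166 ÷ 22 = 53
Convert 53 (decimal) → 53 = 32 + 16 + 4 + 1 → 0b110101 (binary)
0b110101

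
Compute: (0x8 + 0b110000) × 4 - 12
Convert 0x8 (hexadecimal) → 8 (decimal)
Convert 0b110000 (binary) → 32 + 16 = 48 (decimal)
Expression in decimal: (8 + 48) × 4 - 12
Parentheses first: 8 + 48 = 56
Multiply: 56 × 4 = 224
Subtract: 224 - 12 = 212
212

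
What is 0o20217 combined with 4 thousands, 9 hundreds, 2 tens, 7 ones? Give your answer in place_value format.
Convert 0o20217 (octal) → 2×4096 + 2×64 + 1×8 + 7 = 8335 (decimal)
Convert 4 thousands, 9 hundreds, 2 tens, 7 ones (place-value notation) → 4×1000 + 9×100 + 2×10 + 7 = 4927 (decimal)
Compute 8335 + 4927 = 13262
Convert 13262 (decimal) → 13262 = 13×1000 + 2×100 + 6×10 + 2 → 13 thousands, 2 hundreds, 6 tens, 2 ones (place-value notation)
13 thousands, 2 hundreds, 6 tens, 2 ones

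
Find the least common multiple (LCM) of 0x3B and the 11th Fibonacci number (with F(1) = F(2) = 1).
Convert 0x3B (hexadecimal) → 3×16 + 11 = 59 (decimal)
Convert the 11th Fibonacci number (with F(1) = F(2) = 1) (Fibonacci index) → 1, 1, 2, 3, 5, 8, 13, 21, 34, 55, 89 → 89 (decimal)
Compute lcm(59, 89) = 5251
5251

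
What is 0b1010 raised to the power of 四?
Convert 0b1010 (binary) → 8 + 2 = 10 (decimal)
Convert 四 (Chinese numeral) → 4 (decimal)
Compute 10 ^ 4 = 10000
10000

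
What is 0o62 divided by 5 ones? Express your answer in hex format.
Convert 0o62 (octal) → 6×8 + 2 = 50 (decimal)
Convert 5 ones (place-value notation) → 5 (decimal)
Compute 50 ÷ 5 = 10
Convert 10 (decimal) → 0xA (hexadecimal)
0xA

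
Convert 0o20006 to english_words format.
Convert 0o20006 (octal) → 2×4096 + 6 = 8198 (decimal)
Convert 8198 (decimal) → 8198 = 8×1000 + 1×100 + 98 → eight thousand one hundred ninety-eight (English words)
eight thousand one hundred ninety-eight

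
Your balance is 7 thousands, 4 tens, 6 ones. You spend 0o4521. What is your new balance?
Convert 7 thousands, 4 tens, 6 ones (place-value notation) → 7×1000 + 4×10 + 6 = 7046 (decimal)
Convert 0o4521 (octal) → 4×512 + 5×64 + 2×8 + 1 = 2385 (decimal)
Compute 7046 - 2385 = 4661
4661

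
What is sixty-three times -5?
Convert sixty-three (English words) → 63 (decimal)
Compute 63 × -5 = -315
-315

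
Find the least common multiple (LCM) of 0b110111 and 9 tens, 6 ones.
Convert 0b110111 (binary) → 32 + 16 + 4 + 2 + 1 = 55 (decimal)
Convert 9 tens, 6 ones (place-value notation) → 9×10 + 6 = 96 (decimal)
Compute lcm(55, 96) = 5280
5280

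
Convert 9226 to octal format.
Convert 9226 (decimal) → 9226 = 2×4096 + 2×512 + 1×8 + 2 → 0o22012 (octal)
0o22012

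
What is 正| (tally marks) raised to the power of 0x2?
Convert 正| (tally marks) → 5 + 1 = 6 (decimal)
Convert 0x2 (hexadecimal) → 2 (decimal)
Compute 6 ^ 2 = 36
36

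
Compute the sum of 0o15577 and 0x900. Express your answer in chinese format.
Convert 0o15577 (octal) → 1×4096 + 5×512 + 5×64 + 7×8 + 7 = 7039 (decimal)
Convert 0x900 (hexadecimal) → 9×256 = 2304 (decimal)
Compute 7039 + 2304 = 9343
Convert 9343 (decimal) → 9343 = 9×1000 + 3×100 + 4×10 + 3 → 九千三百四十三 (Chinese numeral)
九千三百四十三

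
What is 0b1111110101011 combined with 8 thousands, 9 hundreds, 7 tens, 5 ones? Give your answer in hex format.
Convert 0b1111110101011 (binary) → 4096 + 2048 + 1024 + 512 + 256 + 128 + 32 + 8 + 2 + 1 = 8107 (decimal)
Convert 8 thousands, 9 hundreds, 7 tens, 5 ones (place-value notation) → 8×1000 + 9×100 + 7×10 + 5 = 8975 (decimal)
Compute 8107 + 8975 = 17082
Convert 17082 (decimal) → 17082 = 4×4096 + 2×256 + 11×16 + 10 → 0x42BA (hexadecimal)
0x42BA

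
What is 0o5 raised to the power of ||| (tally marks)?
Convert 0o5 (octal) → 5 (decimal)
Convert ||| (tally marks) → 3 (decimal)
Compute 5 ^ 3 = 125
125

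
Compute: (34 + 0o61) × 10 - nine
Convert 0o61 (octal) → 6×8 + 1 = 49 (decimal)
Convert nine (English words) → 9 (decimal)
Expression in decimal: (34 + 49) × 10 - 9
Parentheses first: 34 + 49 = 83
Multiply: 83 × 10 = 830
Subtract: 830 - 9 = 821
821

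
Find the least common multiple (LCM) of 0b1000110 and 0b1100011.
Convert 0b1000110 (binary) → 64 + 4 + 2 = 70 (decimal)
Convert 0b1100011 (binary) → 64 + 32 + 2 + 1 = 99 (decimal)
Compute lcm(70, 99) = 6930
6930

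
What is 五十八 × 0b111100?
Convert 五十八 (Chinese numeral) → 5×10 + 8 = 58 (decimal)
Convert 0b111100 (binary) → 32 + 16 + 8 + 4 = 60 (decimal)
Compute 58 × 60 = 3480
3480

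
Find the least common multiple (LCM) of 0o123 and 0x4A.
Convert 0o123 (octal) → 1×64 + 2×8 + 3 = 83 (decimal)
Convert 0x4A (hexadecimal) → 4×16 + 10 = 74 (decimal)
Compute lcm(83, 74) = 6142
6142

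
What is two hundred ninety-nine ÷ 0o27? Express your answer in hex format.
Convert two hundred ninety-nine (English words) → 2×100 + 99 = 299 (decimal)
Convert 0o27 (octal) → 2×8 + 7 = 23 (decimal)
Compute 299 ÷ 23 = 13
Convert 13 (decimal) → 0xD (hexadecimal)
0xD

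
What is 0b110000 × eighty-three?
Convert 0b110000 (binary) → 32 + 16 = 48 (decimal)
Convert eighty-three (English words) → 83 (decimal)
Compute 48 × 83 = 3984
3984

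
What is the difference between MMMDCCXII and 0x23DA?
Convert MMMDCCXII (Roman numeral) → 1000 + 1000 + 1000 + 500 + 100 + 100 + 10 + 1 + 1 = 3712 (decimal)
Convert 0x23DA (hexadecimal) → 2×4096 + 3×256 + 13×16 + 10 = 9178 (decimal)
Difference: |3712 - 9178| = 5466
5466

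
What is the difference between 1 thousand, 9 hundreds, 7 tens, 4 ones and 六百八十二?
Convert 1 thousand, 9 hundreds, 7 tens, 4 ones (place-value notation) → 1×1000 + 9×100 + 7×10 + 4 = 1974 (decimal)
Convert 六百八十二 (Chinese numeral) → 6×100 + 8×10 + 2 = 682 (decimal)
Difference: |1974 - 682| = 1292
1292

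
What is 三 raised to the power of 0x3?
Convert 三 (Chinese numeral) → 3 (decimal)
Convert 0x3 (hexadecimal) → 3 (decimal)
Compute 3 ^ 3 = 27
27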